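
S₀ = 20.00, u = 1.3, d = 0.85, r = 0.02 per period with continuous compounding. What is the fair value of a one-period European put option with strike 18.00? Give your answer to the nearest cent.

Risk-neutral probability p = (e^0.02 − 0.85)/(1.3 − 0.85) = 0.1702/0.4500 = 0.3782
Terminal stock prices: S_u = 26, S_d = 17
Terminal payoffs (K − S): max(-8, 0) = 0, max(1, 0) = 1
Node 0 (S = 20): V_0 = e^(−0.02)·[0.3782·0.0000 + 0.6218·1.0000] = 0.6095

0.61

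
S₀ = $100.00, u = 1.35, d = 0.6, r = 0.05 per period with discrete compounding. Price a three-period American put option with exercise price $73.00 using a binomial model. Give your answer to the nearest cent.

$9.42

Risk-neutral probability p = (1 + 0.05 − 0.6)/(1.35 − 0.6) = 0.4500/0.7500 = 0.6000
Terminal stock prices: S_uuu = 246, S_uud = 109.4, S_udd = 48.6, S_ddd = 21.6
Terminal payoffs (K − S): max(-173, 0) = 0, max(-36.35, 0) = 0, max(24.4, 0) = 24.4, max(51.4, 0) = 51.4
Node uu (S = 182.3): continuation = 1/1.05·[0.6000·0.0000 + 0.4000·0.0000] = 0.0000; exercise value = 0.0000 ≤ continuation, so V_uu = 0.0000
Node ud (S = 81): continuation = 1/1.05·[0.6000·0.0000 + 0.4000·24.4000] = 9.2952; exercise value = 0.0000 ≤ continuation, so V_ud = 9.2952
Node dd (S = 36): continuation = 1/1.05·[0.6000·24.4000 + 0.4000·51.4000] = 33.5238; exercise value = 37.0000 > continuation, so V_dd = 37.0000 (exercise)
Node u (S = 135): continuation = 1/1.05·[0.6000·0.0000 + 0.4000·9.2952] = 3.5410; exercise value = 0.0000 ≤ continuation, so V_u = 3.5410
Node d (S = 60): continuation = 1/1.05·[0.6000·9.2952 + 0.4000·37.0000] = 19.4068; exercise value = 13.0000 ≤ continuation, so V_d = 19.4068
Node 0 (S = 100): continuation = 1/1.05·[0.6000·3.5410 + 0.4000·19.4068] = 9.4165; exercise value = 0.0000 ≤ continuation, so V_0 = 9.4165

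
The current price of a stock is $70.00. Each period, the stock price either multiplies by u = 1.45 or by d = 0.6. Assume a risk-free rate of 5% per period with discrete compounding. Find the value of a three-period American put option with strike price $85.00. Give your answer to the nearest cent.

$24.72

Risk-neutral probability p = (1 + 0.05 − 0.6)/(1.45 − 0.6) = 0.4500/0.8500 = 0.5294
Terminal stock prices: S_uuu = 213.4, S_uud = 88.31, S_udd = 36.54, S_ddd = 15.12
Terminal payoffs (K − S): max(-128.4, 0) = 0, max(-3.305, 0) = 0, max(48.46, 0) = 48.46, max(69.88, 0) = 69.88
Node uu (S = 147.2): continuation = 1/1.05·[0.5294·0.0000 + 0.4706·0.0000] = 0.0000; exercise value = 0.0000 ≤ continuation, so V_uu = 0.0000
Node ud (S = 60.9): continuation = 1/1.05·[0.5294·0.0000 + 0.4706·48.4600] = 21.7188; exercise value = 24.1000 > continuation, so V_ud = 24.1000 (exercise)
Node dd (S = 25.2): continuation = 1/1.05·[0.5294·48.4600 + 0.4706·69.8800] = 55.7524; exercise value = 59.8000 > continuation, so V_dd = 59.8000 (exercise)
Node u (S = 101.5): continuation = 1/1.05·[0.5294·0.0000 + 0.4706·24.1000] = 10.8011; exercise value = 0.0000 ≤ continuation, so V_u = 10.8011
Node d (S = 42): continuation = 1/1.05·[0.5294·24.1000 + 0.4706·59.8000] = 38.9524; exercise value = 43.0000 > continuation, so V_d = 43.0000 (exercise)
Node 0 (S = 70): continuation = 1/1.05·[0.5294·10.8011 + 0.4706·43.0000] = 24.7177; exercise value = 15.0000 ≤ continuation, so V_0 = 24.7177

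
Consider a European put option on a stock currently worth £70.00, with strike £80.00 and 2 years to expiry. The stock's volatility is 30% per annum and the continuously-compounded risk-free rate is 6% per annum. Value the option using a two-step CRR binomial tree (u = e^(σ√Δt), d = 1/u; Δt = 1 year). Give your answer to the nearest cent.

CRR parameters: u = e^(σ√Δt) = e^(0.3·√1) = 1.3499, d = 1/u = 0.7408
Per-period rate: rΔt = 0.06·1 = 0.06, so R = e^0.06 = 1.0618
Risk-neutral probability p = (e^0.06 − 0.7408)/(1.3499 − 0.7408) = 0.3210/0.6090 = 0.5271
Terminal stock prices: S_uu = 127.5, S_ud = 70, S_dd = 38.42
Terminal payoffs (K − S): max(-47.55, 0) = 0, max(10, 0) = 10, max(41.58, 0) = 41.58
Node u (S = 94.49): V_u = e^(−0.06)·[0.5271·0.0000 + 0.4729·10.0000] = 4.4537
Node d (S = 51.86): V_d = e^(−0.06)·[0.5271·10.0000 + 0.4729·41.5832] = 23.4839
Node 0 (S = 70): V_0 = e^(−0.06)·[0.5271·4.4537 + 0.4729·23.4839] = 12.6698

£12.67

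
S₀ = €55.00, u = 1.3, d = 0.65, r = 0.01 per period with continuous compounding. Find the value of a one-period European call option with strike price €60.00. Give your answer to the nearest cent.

Risk-neutral probability p = (e^0.01 − 0.65)/(1.3 − 0.65) = 0.3601/0.6500 = 0.5539
Terminal stock prices: S_u = 71.5, S_d = 35.75
Terminal payoffs (S − K): max(11.5, 0) = 11.5, max(-24.25, 0) = 0
Node 0 (S = 55): V_0 = e^(−0.01)·[0.5539·11.5000 + 0.4461·0.0000] = 6.3067

€6.31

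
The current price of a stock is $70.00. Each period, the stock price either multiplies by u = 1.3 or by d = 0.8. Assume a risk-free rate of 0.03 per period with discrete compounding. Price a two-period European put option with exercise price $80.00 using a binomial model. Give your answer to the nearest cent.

Risk-neutral probability p = (1 + 0.03 − 0.8)/(1.3 − 0.8) = 0.2300/0.5000 = 0.4600
Terminal stock prices: S_uu = 118.3, S_ud = 72.8, S_dd = 44.8
Terminal payoffs (K − S): max(-38.3, 0) = 0, max(7.2, 0) = 7.2, max(35.2, 0) = 35.2
Node u (S = 91): V_u = 1/1.03·[0.4600·0.0000 + 0.5400·7.2000] = 3.7748
Node d (S = 56): V_d = 1/1.03·[0.4600·7.2000 + 0.5400·35.2000] = 21.6699
Node 0 (S = 70): V_0 = 1/1.03·[0.4600·3.7748 + 0.5400·21.6699] = 13.0467

$13.05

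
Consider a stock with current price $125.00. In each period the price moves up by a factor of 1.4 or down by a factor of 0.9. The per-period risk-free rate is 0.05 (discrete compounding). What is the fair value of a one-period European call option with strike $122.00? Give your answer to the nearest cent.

$15.14

Risk-neutral probability p = (1 + 0.05 − 0.9)/(1.4 − 0.9) = 0.1500/0.5000 = 0.3000
Terminal stock prices: S_u = 175, S_d = 112.5
Terminal payoffs (S − K): max(53, 0) = 53, max(-9.5, 0) = 0
Node 0 (S = 125): V_0 = 1/1.05·[0.3000·53.0000 + 0.7000·0.0000] = 15.1429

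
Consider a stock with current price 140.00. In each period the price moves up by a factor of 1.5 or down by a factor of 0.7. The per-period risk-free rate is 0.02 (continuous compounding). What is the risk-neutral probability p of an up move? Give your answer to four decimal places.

p = 0.4003

Risk-neutral probability p = (e^0.02 − 0.7)/(1.5 − 0.7) = 0.3202/0.8000 = 0.4003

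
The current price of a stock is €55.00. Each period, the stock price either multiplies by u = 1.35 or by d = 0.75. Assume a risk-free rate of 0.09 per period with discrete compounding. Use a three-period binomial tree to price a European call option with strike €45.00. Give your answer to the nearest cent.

Risk-neutral probability p = (1 + 0.09 − 0.75)/(1.35 − 0.75) = 0.3400/0.6000 = 0.5667
Terminal stock prices: S_uuu = 135.3, S_uud = 75.18, S_udd = 41.77, S_ddd = 23.2
Terminal payoffs (S − K): max(90.32, 0) = 90.32, max(30.18, 0) = 30.18, max(-3.234, 0) = 0, max(-21.8, 0) = 0
Node uu (S = 100.2): V_uu = 1/1.09·[0.5667·90.3206 + 0.4333·30.1781] = 58.9531
Node ud (S = 55.69): V_ud = 1/1.09·[0.5667·30.1781 + 0.4333·0.0000] = 15.6889
Node dd (S = 30.94): V_dd = 1/1.09·[0.5667·0.0000 + 0.4333·0.0000] = 0.0000
Node u (S = 74.25): V_u = 1/1.09·[0.5667·58.9531 + 0.4333·15.6889] = 36.8856
Node d (S = 41.25): V_d = 1/1.09·[0.5667·15.6889 + 0.4333·0.0000] = 8.1563
Node 0 (S = 55): V_0 = 1/1.09·[0.5667·36.8856 + 0.4333·8.1563] = 22.4186

€22.42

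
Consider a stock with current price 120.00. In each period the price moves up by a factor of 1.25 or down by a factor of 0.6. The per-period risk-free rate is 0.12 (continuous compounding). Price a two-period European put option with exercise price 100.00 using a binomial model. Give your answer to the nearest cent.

3.99

Risk-neutral probability p = (e^0.12 − 0.6)/(1.25 − 0.6) = 0.5275/0.6500 = 0.8115
Terminal stock prices: S_uu = 187.5, S_ud = 90, S_dd = 43.2
Terminal payoffs (K − S): max(-87.5, 0) = 0, max(10, 0) = 10, max(56.8, 0) = 56.8
Node u (S = 150): V_u = e^(−0.12)·[0.8115·0.0000 + 0.1885·10.0000] = 1.6715
Node d (S = 72): V_d = e^(−0.12)·[0.8115·10.0000 + 0.1885·56.8000] = 16.6920
Node 0 (S = 120): V_0 = e^(−0.12)·[0.8115·1.6715 + 0.1885·16.6920] = 3.9933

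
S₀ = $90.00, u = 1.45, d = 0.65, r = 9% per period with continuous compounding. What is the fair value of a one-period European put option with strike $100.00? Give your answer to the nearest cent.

Risk-neutral probability p = (e^0.09 − 0.65)/(1.45 − 0.65) = 0.4442/0.8000 = 0.5552
Terminal stock prices: S_u = 130.5, S_d = 58.5
Terminal payoffs (K − S): max(-30.5, 0) = 0, max(41.5, 0) = 41.5
Node 0 (S = 90): V_0 = e^(−0.09)·[0.5552·0.0000 + 0.4448·41.5000] = 16.8698

$16.87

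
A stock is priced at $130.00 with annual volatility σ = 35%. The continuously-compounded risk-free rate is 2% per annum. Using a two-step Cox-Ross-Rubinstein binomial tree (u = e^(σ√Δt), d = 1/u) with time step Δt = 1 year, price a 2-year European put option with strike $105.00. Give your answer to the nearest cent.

$12.11

CRR parameters: u = e^(σ√Δt) = e^(0.35·√1) = 1.4191, d = 1/u = 0.7047
Per-period rate: rΔt = 0.02·1 = 0.02, so R = e^0.02 = 1.0202
Risk-neutral probability p = (e^0.02 − 0.7047)/(1.4191 − 0.7047) = 0.3155/0.7144 = 0.4417
Terminal stock prices: S_uu = 261.8, S_ud = 130, S_dd = 64.56
Terminal payoffs (K − S): max(-156.8, 0) = 0, max(-25, 0) = 0, max(40.44, 0) = 40.44
Node u (S = 184.5): V_u = e^(−0.02)·[0.4417·0.0000 + 0.5583·0.0000] = 0.0000
Node d (S = 91.61): V_d = e^(−0.02)·[0.4417·0.0000 + 0.5583·40.4439] = 22.1343
Node 0 (S = 130): V_0 = e^(−0.02)·[0.4417·0.0000 + 0.5583·22.1343] = 12.1137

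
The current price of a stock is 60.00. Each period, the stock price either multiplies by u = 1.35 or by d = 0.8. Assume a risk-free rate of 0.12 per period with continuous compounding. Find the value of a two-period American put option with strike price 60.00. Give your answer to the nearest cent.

Risk-neutral probability p = (e^0.12 − 0.8)/(1.35 − 0.8) = 0.3275/0.5500 = 0.5954
Terminal stock prices: S_uu = 109.4, S_ud = 64.8, S_dd = 38.4
Terminal payoffs (K − S): max(-49.35, 0) = 0, max(-4.8, 0) = 0, max(21.6, 0) = 21.6
Node u (S = 81): continuation = e^(−0.12)·[0.5954·0.0000 + 0.4046·0.0000] = 0.0000; exercise value = 0.0000 ≤ continuation, so V_u = 0.0000
Node d (S = 48): continuation = e^(−0.12)·[0.5954·0.0000 + 0.4046·21.6000] = 7.7502; exercise value = 12.0000 > continuation, so V_d = 12.0000 (exercise)
Node 0 (S = 60): continuation = e^(−0.12)·[0.5954·0.0000 + 0.4046·12.0000] = 4.3057; exercise value = 0.0000 ≤ continuation, so V_0 = 4.3057

4.31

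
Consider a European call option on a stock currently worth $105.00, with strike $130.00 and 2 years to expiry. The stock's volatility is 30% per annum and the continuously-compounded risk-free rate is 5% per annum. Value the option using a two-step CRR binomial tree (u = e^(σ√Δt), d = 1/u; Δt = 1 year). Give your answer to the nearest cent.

CRR parameters: u = e^(σ√Δt) = e^(0.3·√1) = 1.3499, d = 1/u = 0.7408
Per-period rate: rΔt = 0.05·1 = 0.05, so R = e^0.05 = 1.0513
Risk-neutral probability p = (e^0.05 − 0.7408)/(1.3499 − 0.7408) = 0.3105/0.6090 = 0.5097
Terminal stock prices: S_uu = 191.3, S_ud = 105, S_dd = 57.63
Terminal payoffs (S − K): max(61.32, 0) = 61.32, max(-25, 0) = 0, max(-72.37, 0) = 0
Node u (S = 141.7): V_u = e^(−0.05)·[0.5097·61.3225 + 0.4903·0.0000] = 29.7341
Node d (S = 77.79): V_d = e^(−0.05)·[0.5097·0.0000 + 0.4903·0.0000] = 0.0000
Node 0 (S = 105): V_0 = e^(−0.05)·[0.5097·29.7341 + 0.4903·0.0000] = 14.4175

$14.42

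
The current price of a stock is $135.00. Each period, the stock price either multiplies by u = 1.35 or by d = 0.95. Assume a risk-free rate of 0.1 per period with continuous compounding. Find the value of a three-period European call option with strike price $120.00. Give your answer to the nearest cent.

$46.82

Risk-neutral probability p = (e^0.1 − 0.95)/(1.35 − 0.95) = 0.1552/0.4000 = 0.3879
Terminal stock prices: S_uuu = 332.2, S_uud = 233.7, S_udd = 164.5, S_ddd = 115.7
Terminal payoffs (S − K): max(212.2, 0) = 212.2, max(113.7, 0) = 113.7, max(44.48, 0) = 44.48, max(-4.254, 0) = 0
Node uu (S = 246): V_uu = e^(−0.1)·[0.3879·212.1506 + 0.6121·113.7356] = 137.4570
Node ud (S = 173.1): V_ud = e^(−0.1)·[0.3879·113.7356 + 0.6121·44.4806] = 64.5570
Node dd (S = 121.8): V_dd = e^(−0.1)·[0.3879·44.4806 + 0.6121·0.0000] = 15.6132
Node u (S = 182.2): V_u = e^(−0.1)·[0.3879·137.4570 + 0.6121·64.5570] = 84.0023
Node d (S = 128.2): V_d = e^(−0.1)·[0.3879·64.5570 + 0.6121·15.6132] = 31.3072
Node 0 (S = 135): V_0 = e^(−0.1)·[0.3879·84.0023 + 0.6121·31.3072] = 46.8245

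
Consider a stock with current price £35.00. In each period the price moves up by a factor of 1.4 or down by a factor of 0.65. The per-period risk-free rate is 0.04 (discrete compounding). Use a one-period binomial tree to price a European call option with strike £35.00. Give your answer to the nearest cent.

£7.00

Risk-neutral probability p = (1 + 0.04 − 0.65)/(1.4 − 0.65) = 0.3900/0.7500 = 0.5200
Terminal stock prices: S_u = 49, S_d = 22.75
Terminal payoffs (S − K): max(14, 0) = 14, max(-12.25, 0) = 0
Node 0 (S = 35): V_0 = 1/1.04·[0.5200·14.0000 + 0.4800·0.0000] = 7.0000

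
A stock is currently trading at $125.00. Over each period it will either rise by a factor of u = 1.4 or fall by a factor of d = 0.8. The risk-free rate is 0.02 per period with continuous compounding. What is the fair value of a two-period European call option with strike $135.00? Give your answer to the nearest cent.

Risk-neutral probability p = (e^0.02 − 0.8)/(1.4 − 0.8) = 0.2202/0.6000 = 0.3670
Terminal stock prices: S_uu = 245, S_ud = 140, S_dd = 80
Terminal payoffs (S − K): max(110, 0) = 110, max(5, 0) = 5, max(-55, 0) = 0
Node u (S = 175): V_u = e^(−0.02)·[0.3670·110.0000 + 0.6330·5.0000] = 42.6732
Node d (S = 100): V_d = e^(−0.02)·[0.3670·5.0000 + 0.6330·0.0000] = 1.7987
Node 0 (S = 125): V_0 = e^(−0.02)·[0.3670·42.6732 + 0.6330·1.7987] = 16.4671

$16.47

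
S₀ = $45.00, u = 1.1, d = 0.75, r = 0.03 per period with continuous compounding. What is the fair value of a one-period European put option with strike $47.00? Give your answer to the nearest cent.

Risk-neutral probability p = (e^0.03 − 0.75)/(1.1 − 0.75) = 0.2805/0.3500 = 0.8013
Terminal stock prices: S_u = 49.5, S_d = 33.75
Terminal payoffs (K − S): max(-2.5, 0) = 0, max(13.25, 0) = 13.25
Node 0 (S = 45): V_0 = e^(−0.03)·[0.8013·0.0000 + 0.1987·13.2500] = 2.5550

$2.55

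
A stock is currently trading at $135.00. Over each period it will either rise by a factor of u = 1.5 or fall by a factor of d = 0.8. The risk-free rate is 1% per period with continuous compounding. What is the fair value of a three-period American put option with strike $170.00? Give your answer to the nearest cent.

Risk-neutral probability p = (e^0.01 − 0.8)/(1.5 − 0.8) = 0.2101/0.7000 = 0.3001
Terminal stock prices: S_uuu = 455.6, S_uud = 243, S_udd = 129.6, S_ddd = 69.12
Terminal payoffs (K − S): max(-285.6, 0) = 0, max(-73, 0) = 0, max(40.4, 0) = 40.4, max(100.9, 0) = 100.9
Node uu (S = 303.8): continuation = e^(−0.01)·[0.3001·0.0000 + 0.6999·0.0000] = 0.0000; exercise value = 0.0000 ≤ continuation, so V_uu = 0.0000
Node ud (S = 162): continuation = e^(−0.01)·[0.3001·0.0000 + 0.6999·40.4000] = 27.9957; exercise value = 8.0000 ≤ continuation, so V_ud = 27.9957
Node dd (S = 86.4): continuation = e^(−0.01)·[0.3001·40.4000 + 0.6999·100.8800] = 81.9085; exercise value = 83.6000 > continuation, so V_dd = 83.6000 (exercise)
Node u (S = 202.5): continuation = e^(−0.01)·[0.3001·0.0000 + 0.6999·27.9957] = 19.4000; exercise value = 0.0000 ≤ continuation, so V_u = 19.4000
Node d (S = 108): continuation = e^(−0.01)·[0.3001·27.9957 + 0.6999·83.6000] = 66.2489; exercise value = 62.0000 ≤ continuation, so V_d = 66.2489
Node 0 (S = 135): continuation = e^(−0.01)·[0.3001·19.4000 + 0.6999·66.2489] = 51.6716; exercise value = 35.0000 ≤ continuation, so V_0 = 51.6716

$51.67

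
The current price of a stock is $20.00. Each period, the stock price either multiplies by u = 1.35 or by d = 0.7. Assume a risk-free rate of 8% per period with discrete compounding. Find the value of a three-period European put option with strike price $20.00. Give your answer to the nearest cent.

$2.37

Risk-neutral probability p = (1 + 0.08 − 0.7)/(1.35 − 0.7) = 0.3800/0.6500 = 0.5846
Terminal stock prices: S_uuu = 49.21, S_uud = 25.52, S_udd = 13.23, S_ddd = 6.86
Terminal payoffs (K − S): max(-29.21, 0) = 0, max(-5.515, 0) = 0, max(6.77, 0) = 6.77, max(13.14, 0) = 13.14
Node uu (S = 36.45): V_uu = 1/1.08·[0.5846·0.0000 + 0.4154·0.0000] = 0.0000
Node ud (S = 18.9): V_ud = 1/1.08·[0.5846·0.0000 + 0.4154·6.7700] = 2.6038
Node dd (S = 9.8): V_dd = 1/1.08·[0.5846·6.7700 + 0.4154·13.1400] = 8.7185
Node u (S = 27): V_u = 1/1.08·[0.5846·0.0000 + 0.4154·2.6038] = 1.0015
Node d (S = 14): V_d = 1/1.08·[0.5846·2.6038 + 0.4154·8.7185] = 4.7628
Node 0 (S = 20): V_0 = 1/1.08·[0.5846·1.0015 + 0.4154·4.7628] = 2.3739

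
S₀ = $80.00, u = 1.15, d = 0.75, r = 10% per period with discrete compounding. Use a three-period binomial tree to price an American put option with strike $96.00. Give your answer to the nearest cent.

$16.00

Risk-neutral probability p = (1 + 0.1 − 0.75)/(1.15 − 0.75) = 0.3500/0.4000 = 0.8750
Terminal stock prices: S_uuu = 121.7, S_uud = 79.35, S_udd = 51.75, S_ddd = 33.75
Terminal payoffs (K − S): max(-25.67, 0) = 0, max(16.65, 0) = 16.65, max(44.25, 0) = 44.25, max(62.25, 0) = 62.25
Node uu (S = 105.8): continuation = 1/1.1·[0.8750·0.0000 + 0.1250·16.6500] = 1.8920; exercise value = 0.0000 ≤ continuation, so V_uu = 1.8920
Node ud (S = 69): continuation = 1/1.1·[0.8750·16.6500 + 0.1250·44.2500] = 18.2727; exercise value = 27.0000 > continuation, so V_ud = 27.0000 (exercise)
Node dd (S = 45): continuation = 1/1.1·[0.8750·44.2500 + 0.1250·62.2500] = 42.2727; exercise value = 51.0000 > continuation, so V_dd = 51.0000 (exercise)
Node u (S = 92): continuation = 1/1.1·[0.8750·1.8920 + 0.1250·27.0000] = 4.5732; exercise value = 4.0000 ≤ continuation, so V_u = 4.5732
Node d (S = 60): continuation = 1/1.1·[0.8750·27.0000 + 0.1250·51.0000] = 27.2727; exercise value = 36.0000 > continuation, so V_d = 36.0000 (exercise)
Node 0 (S = 80): continuation = 1/1.1·[0.8750·4.5732 + 0.1250·36.0000] = 7.7287; exercise value = 16.0000 > continuation, so V_0 = 16.0000 (exercise)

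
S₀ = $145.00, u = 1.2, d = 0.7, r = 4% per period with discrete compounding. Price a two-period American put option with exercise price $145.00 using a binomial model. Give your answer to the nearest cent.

$18.05

Risk-neutral probability p = (1 + 0.04 − 0.7)/(1.2 − 0.7) = 0.3400/0.5000 = 0.6800
Terminal stock prices: S_uu = 208.8, S_ud = 121.8, S_dd = 71.05
Terminal payoffs (K − S): max(-63.8, 0) = 0, max(23.2, 0) = 23.2, max(73.95, 0) = 73.95
Node u (S = 174): continuation = 1/1.04·[0.6800·0.0000 + 0.3200·23.2000] = 7.1385; exercise value = 0.0000 ≤ continuation, so V_u = 7.1385
Node d (S = 101.5): continuation = 1/1.04·[0.6800·23.2000 + 0.3200·73.9500] = 37.9231; exercise value = 43.5000 > continuation, so V_d = 43.5000 (exercise)
Node 0 (S = 145): continuation = 1/1.04·[0.6800·7.1385 + 0.3200·43.5000] = 18.0521; exercise value = 0.0000 ≤ continuation, so V_0 = 18.0521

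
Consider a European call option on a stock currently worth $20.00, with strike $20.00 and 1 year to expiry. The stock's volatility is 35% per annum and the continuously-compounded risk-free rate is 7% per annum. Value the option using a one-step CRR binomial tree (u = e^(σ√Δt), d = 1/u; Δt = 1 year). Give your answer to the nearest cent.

CRR parameters: u = e^(σ√Δt) = e^(0.35·√1) = 1.4191, d = 1/u = 0.7047
Per-period rate: rΔt = 0.07·1 = 0.07, so R = e^0.07 = 1.0725
Risk-neutral probability p = (e^0.07 − 0.7047)/(1.4191 − 0.7047) = 0.3678/0.7144 = 0.5149
Terminal stock prices: S_u = 28.38, S_d = 14.09
Terminal payoffs (S − K): max(8.381, 0) = 8.381, max(-5.906, 0) = 0
Node 0 (S = 20): V_0 = e^(−0.07)·[0.5149·8.3814 + 0.4851·0.0000] = 4.0236

$4.02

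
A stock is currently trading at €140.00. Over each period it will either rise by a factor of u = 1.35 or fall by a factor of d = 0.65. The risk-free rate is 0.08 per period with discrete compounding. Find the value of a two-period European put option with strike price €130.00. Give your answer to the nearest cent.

Risk-neutral probability p = (1 + 0.08 − 0.65)/(1.35 − 0.65) = 0.4300/0.7000 = 0.6143
Terminal stock prices: S_uu = 255.2, S_ud = 122.9, S_dd = 59.15
Terminal payoffs (K − S): max(-125.2, 0) = 0, max(7.15, 0) = 7.15, max(70.85, 0) = 70.85
Node u (S = 189): V_u = 1/1.08·[0.6143·0.0000 + 0.3857·7.1500] = 2.5536
Node d (S = 91): V_d = 1/1.08·[0.6143·7.1500 + 0.3857·70.8500] = 29.3704
Node 0 (S = 140): V_0 = 1/1.08·[0.6143·2.5536 + 0.3857·29.3704] = 11.9418

€11.94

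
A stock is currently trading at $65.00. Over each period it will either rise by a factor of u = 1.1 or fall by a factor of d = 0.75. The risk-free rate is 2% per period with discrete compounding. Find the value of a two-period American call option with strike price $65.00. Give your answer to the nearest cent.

$7.81

Risk-neutral probability p = (1 + 0.02 − 0.75)/(1.1 − 0.75) = 0.2700/0.3500 = 0.7714
Terminal stock prices: S_uu = 78.65, S_ud = 53.62, S_dd = 36.56
Terminal payoffs (S − K): max(13.65, 0) = 13.65, max(-11.38, 0) = 0, max(-28.44, 0) = 0
Node u (S = 71.5): continuation = 1/1.02·[0.7714·13.6500 + 0.2286·0.0000] = 10.3235; exercise value = 6.5000 ≤ continuation, so V_u = 10.3235
Node d (S = 48.75): continuation = 1/1.02·[0.7714·0.0000 + 0.2286·0.0000] = 0.0000; exercise value = 0.0000 ≤ continuation, so V_d = 0.0000
Node 0 (S = 65): continuation = 1/1.02·[0.7714·10.3235 + 0.2286·0.0000] = 7.8077; exercise value = 0.0000 ≤ continuation, so V_0 = 7.8077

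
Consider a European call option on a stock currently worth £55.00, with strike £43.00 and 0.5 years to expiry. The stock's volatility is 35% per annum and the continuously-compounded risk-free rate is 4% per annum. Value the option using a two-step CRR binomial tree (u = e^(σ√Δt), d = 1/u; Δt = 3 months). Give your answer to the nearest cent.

CRR parameters: u = e^(σ√Δt) = e^(0.35·√0.25) = 1.1912, d = 1/u = 0.8395
Per-period rate: rΔt = 0.04·0.25 = 0.01, so R = e^0.01 = 1.0101
Risk-neutral probability p = (e^0.01 − 0.8395)/(1.1912 − 0.8395) = 0.1706/0.3518 = 0.4849
Terminal stock prices: S_uu = 78.05, S_ud = 55, S_dd = 38.76
Terminal payoffs (S − K): max(35.05, 0) = 35.05, max(12, 0) = 12, max(-4.242, 0) = 0
Node u (S = 65.52): V_u = e^(−0.01)·[0.4849·35.0487 + 0.5151·12.0000] = 22.9464
Node d (S = 46.17): V_d = e^(−0.01)·[0.4849·12.0000 + 0.5151·0.0000] = 5.7613
Node 0 (S = 55): V_0 = e^(−0.01)·[0.4849·22.9464 + 0.5151·5.7613] = 13.9546

£13.95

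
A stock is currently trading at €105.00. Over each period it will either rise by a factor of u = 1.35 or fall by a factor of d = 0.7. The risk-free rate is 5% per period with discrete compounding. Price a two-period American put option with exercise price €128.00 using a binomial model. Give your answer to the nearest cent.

€30.44

Risk-neutral probability p = (1 + 0.05 − 0.7)/(1.35 − 0.7) = 0.3500/0.6500 = 0.5385
Terminal stock prices: S_uu = 191.4, S_ud = 99.22, S_dd = 51.45
Terminal payoffs (K − S): max(-63.36, 0) = 0, max(28.78, 0) = 28.78, max(76.55, 0) = 76.55
Node u (S = 141.8): continuation = 1/1.05·[0.5385·0.0000 + 0.4615·28.7750] = 12.6484; exercise value = 0.0000 ≤ continuation, so V_u = 12.6484
Node d (S = 73.5): continuation = 1/1.05·[0.5385·28.7750 + 0.4615·76.5500] = 48.4048; exercise value = 54.5000 > continuation, so V_d = 54.5000 (exercise)
Node 0 (S = 105): continuation = 1/1.05·[0.5385·12.6484 + 0.4615·54.5000] = 30.4424; exercise value = 23.0000 ≤ continuation, so V_0 = 30.4424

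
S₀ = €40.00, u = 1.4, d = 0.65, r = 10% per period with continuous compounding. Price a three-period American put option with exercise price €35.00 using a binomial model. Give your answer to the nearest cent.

€3.99

Risk-neutral probability p = (e^0.1 − 0.65)/(1.4 − 0.65) = 0.4552/0.7500 = 0.6069
Terminal stock prices: S_uuu = 109.8, S_uud = 50.96, S_udd = 23.66, S_ddd = 10.98
Terminal payoffs (K − S): max(-74.76, 0) = 0, max(-15.96, 0) = 0, max(11.34, 0) = 11.34, max(24.02, 0) = 24.02
Node uu (S = 78.4): continuation = e^(−0.1)·[0.6069·0.0000 + 0.3931·0.0000] = 0.0000; exercise value = 0.0000 ≤ continuation, so V_uu = 0.0000
Node ud (S = 36.4): continuation = e^(−0.1)·[0.6069·0.0000 + 0.3931·11.3400] = 4.0336; exercise value = 0.0000 ≤ continuation, so V_ud = 4.0336
Node dd (S = 16.9): continuation = e^(−0.1)·[0.6069·11.3400 + 0.3931·24.0150] = 14.7693; exercise value = 18.1000 > continuation, so V_dd = 18.1000 (exercise)
Node u (S = 56): continuation = e^(−0.1)·[0.6069·0.0000 + 0.3931·4.0336] = 1.4347; exercise value = 0.0000 ≤ continuation, so V_u = 1.4347
Node d (S = 26): continuation = e^(−0.1)·[0.6069·4.0336 + 0.3931·18.1000] = 8.6531; exercise value = 9.0000 > continuation, so V_d = 9.0000 (exercise)
Node 0 (S = 40): continuation = e^(−0.1)·[0.6069·1.4347 + 0.3931·9.0000] = 3.9891; exercise value = 0.0000 ≤ continuation, so V_0 = 3.9891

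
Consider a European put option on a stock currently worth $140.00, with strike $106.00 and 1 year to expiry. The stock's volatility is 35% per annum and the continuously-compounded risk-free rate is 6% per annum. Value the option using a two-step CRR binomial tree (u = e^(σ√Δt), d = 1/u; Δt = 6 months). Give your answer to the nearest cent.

$4.88

CRR parameters: u = e^(σ√Δt) = e^(0.35·√0.5) = 1.2808, d = 1/u = 0.7808
Per-period rate: rΔt = 0.06·0.5 = 0.03, so R = e^0.03 = 1.0305
Risk-neutral probability p = (e^0.03 − 0.7808)/(1.2808 − 0.7808) = 0.2497/0.5000 = 0.4993
Terminal stock prices: S_uu = 229.7, S_ud = 140, S_dd = 85.34
Terminal payoffs (K − S): max(-123.7, 0) = 0, max(-34, 0) = 0, max(20.66, 0) = 20.66
Node u (S = 179.3): V_u = e^(−0.03)·[0.4993·0.0000 + 0.5007·0.0000] = 0.0000
Node d (S = 109.3): V_d = e^(−0.03)·[0.4993·0.0000 + 0.5007·20.6579] = 10.0368
Node 0 (S = 140): V_0 = e^(−0.03)·[0.4993·0.0000 + 0.5007·10.0368] = 4.8765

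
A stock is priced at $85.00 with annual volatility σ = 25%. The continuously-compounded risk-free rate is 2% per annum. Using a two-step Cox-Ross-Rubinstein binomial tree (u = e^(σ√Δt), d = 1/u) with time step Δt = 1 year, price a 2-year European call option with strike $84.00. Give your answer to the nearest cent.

$12.79

CRR parameters: u = e^(σ√Δt) = e^(0.25·√1) = 1.2840, d = 1/u = 0.7788
Per-period rate: rΔt = 0.02·1 = 0.02, so R = e^0.02 = 1.0202
Risk-neutral probability p = (e^0.02 − 0.7788)/(1.2840 − 0.7788) = 0.2414/0.5052 = 0.4778
Terminal stock prices: S_uu = 140.1, S_ud = 85, S_dd = 51.56
Terminal payoffs (S − K): max(56.14, 0) = 56.14, max(1, 0) = 1, max(-32.44, 0) = 0
Node u (S = 109.1): V_u = e^(−0.02)·[0.4778·56.1413 + 0.5222·1.0000] = 26.8055
Node d (S = 66.2): V_d = e^(−0.02)·[0.4778·1.0000 + 0.5222·0.0000] = 0.4683
Node 0 (S = 85): V_0 = e^(−0.02)·[0.4778·26.8055 + 0.5222·0.4683] = 12.7940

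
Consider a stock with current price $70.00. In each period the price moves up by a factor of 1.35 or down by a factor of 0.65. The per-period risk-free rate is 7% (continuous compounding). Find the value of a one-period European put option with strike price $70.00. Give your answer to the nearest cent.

Risk-neutral probability p = (e^0.07 − 0.65)/(1.35 − 0.65) = 0.4225/0.7000 = 0.6036
Terminal stock prices: S_u = 94.5, S_d = 45.5
Terminal payoffs (K − S): max(-24.5, 0) = 0, max(24.5, 0) = 24.5
Node 0 (S = 70): V_0 = e^(−0.07)·[0.6036·0.0000 + 0.3964·24.5000] = 9.0556

$9.06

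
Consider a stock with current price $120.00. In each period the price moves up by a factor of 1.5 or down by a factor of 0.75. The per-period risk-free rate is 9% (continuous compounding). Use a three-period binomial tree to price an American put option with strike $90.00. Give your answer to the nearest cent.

$5.50

Risk-neutral probability p = (e^0.09 − 0.75)/(1.5 − 0.75) = 0.3442/0.7500 = 0.4589
Terminal stock prices: S_uuu = 405, S_uud = 202.5, S_udd = 101.2, S_ddd = 50.62
Terminal payoffs (K − S): max(-315, 0) = 0, max(-112.5, 0) = 0, max(-11.25, 0) = 0, max(39.38, 0) = 39.38
Node uu (S = 270): continuation = e^(−0.09)·[0.4589·0.0000 + 0.5411·0.0000] = 0.0000; exercise value = 0.0000 ≤ continuation, so V_uu = 0.0000
Node ud (S = 135): continuation = e^(−0.09)·[0.4589·0.0000 + 0.5411·0.0000] = 0.0000; exercise value = 0.0000 ≤ continuation, so V_ud = 0.0000
Node dd (S = 67.5): continuation = e^(−0.09)·[0.4589·0.0000 + 0.5411·39.3750] = 19.4721; exercise value = 22.5000 > continuation, so V_dd = 22.5000 (exercise)
Node u (S = 180): continuation = e^(−0.09)·[0.4589·0.0000 + 0.5411·0.0000] = 0.0000; exercise value = 0.0000 ≤ continuation, so V_u = 0.0000
Node d (S = 90): continuation = e^(−0.09)·[0.4589·0.0000 + 0.5411·22.5000] = 11.1269; exercise value = 0.0000 ≤ continuation, so V_d = 11.1269
Node 0 (S = 120): continuation = e^(−0.09)·[0.4589·0.0000 + 0.5411·11.1269] = 5.5026; exercise value = 0.0000 ≤ continuation, so V_0 = 5.5026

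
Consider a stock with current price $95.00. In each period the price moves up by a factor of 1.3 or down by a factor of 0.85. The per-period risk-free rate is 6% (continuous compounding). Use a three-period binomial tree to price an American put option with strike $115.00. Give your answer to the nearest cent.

Risk-neutral probability p = (e^0.06 − 0.85)/(1.3 − 0.85) = 0.2118/0.4500 = 0.4707
Terminal stock prices: S_uuu = 208.7, S_uud = 136.5, S_udd = 89.23, S_ddd = 58.34
Terminal payoffs (K − S): max(-93.72, 0) = 0, max(-21.47, 0) = 0, max(25.77, 0) = 25.77, max(56.66, 0) = 56.66
Node uu (S = 160.6): continuation = e^(−0.06)·[0.4707·0.0000 + 0.5293·0.0000] = 0.0000; exercise value = 0.0000 ≤ continuation, so V_uu = 0.0000
Node ud (S = 105): continuation = e^(−0.06)·[0.4707·0.0000 + 0.5293·25.7713] = 12.8452; exercise value = 10.0250 ≤ continuation, so V_ud = 12.8452
Node dd (S = 68.64): continuation = e^(−0.06)·[0.4707·25.7713 + 0.5293·56.6581] = 39.6654; exercise value = 46.3625 > continuation, so V_dd = 46.3625 (exercise)
Node u (S = 123.5): continuation = e^(−0.06)·[0.4707·0.0000 + 0.5293·12.8452] = 6.4024; exercise value = 0.0000 ≤ continuation, so V_u = 6.4024
Node d (S = 80.75): continuation = e^(−0.06)·[0.4707·12.8452 + 0.5293·46.3625] = 28.8032; exercise value = 34.2500 > continuation, so V_d = 34.2500 (exercise)
Node 0 (S = 95): continuation = e^(−0.06)·[0.4707·6.4024 + 0.5293·34.2500] = 19.9097; exercise value = 20.0000 > continuation, so V_0 = 20.0000 (exercise)

$20.00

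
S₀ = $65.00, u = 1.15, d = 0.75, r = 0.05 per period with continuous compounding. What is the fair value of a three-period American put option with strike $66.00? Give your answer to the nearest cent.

Risk-neutral probability p = (e^0.05 − 0.75)/(1.15 − 0.75) = 0.3013/0.4000 = 0.7532
Terminal stock prices: S_uuu = 98.86, S_uud = 64.47, S_udd = 42.05, S_ddd = 27.42
Terminal payoffs (K − S): max(-32.86, 0) = 0, max(1.528, 0) = 1.528, max(23.95, 0) = 23.95, max(38.58, 0) = 38.58
Node uu (S = 85.96): continuation = e^(−0.05)·[0.7532·0.0000 + 0.2468·1.5281] = 0.3588; exercise value = 0.0000 ≤ continuation, so V_uu = 0.3588
Node ud (S = 56.06): continuation = e^(−0.05)·[0.7532·1.5281 + 0.2468·23.9531] = 6.7186; exercise value = 9.9375 > continuation, so V_ud = 9.9375 (exercise)
Node dd (S = 36.56): continuation = e^(−0.05)·[0.7532·23.9531 + 0.2468·38.5781] = 26.2186; exercise value = 29.4375 > continuation, so V_dd = 29.4375 (exercise)
Node u (S = 74.75): continuation = e^(−0.05)·[0.7532·0.3588 + 0.2468·9.9375] = 2.5902; exercise value = 0.0000 ≤ continuation, so V_u = 2.5902
Node d (S = 48.75): continuation = e^(−0.05)·[0.7532·9.9375 + 0.2468·29.4375] = 14.0311; exercise value = 17.2500 > continuation, so V_d = 17.2500 (exercise)
Node 0 (S = 65): continuation = e^(−0.05)·[0.7532·2.5902 + 0.2468·17.2500] = 5.9058; exercise value = 1.0000 ≤ continuation, so V_0 = 5.9058

$5.91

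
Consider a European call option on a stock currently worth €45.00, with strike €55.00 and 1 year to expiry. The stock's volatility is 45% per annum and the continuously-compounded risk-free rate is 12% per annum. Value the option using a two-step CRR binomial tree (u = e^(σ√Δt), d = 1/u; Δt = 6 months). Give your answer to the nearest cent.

€7.11

CRR parameters: u = e^(σ√Δt) = e^(0.45·√0.5) = 1.3746, d = 1/u = 0.7275
Per-period rate: rΔt = 0.12·0.5 = 0.06, so R = e^0.06 = 1.0618
Risk-neutral probability p = (e^0.06 − 0.7275)/(1.3746 − 0.7275) = 0.3344/0.6472 = 0.5167
Terminal stock prices: S_uu = 85.03, S_ud = 45, S_dd = 23.81
Terminal payoffs (S − K): max(30.03, 0) = 30.03, max(-10, 0) = 0, max(-31.19, 0) = 0
Node u (S = 61.86): V_u = e^(−0.06)·[0.5167·30.0346 + 0.4833·0.0000] = 14.6140
Node d (S = 32.74): V_d = e^(−0.06)·[0.5167·0.0000 + 0.4833·0.0000] = 0.0000
Node 0 (S = 45): V_0 = e^(−0.06)·[0.5167·14.6140 + 0.4833·0.0000] = 7.1108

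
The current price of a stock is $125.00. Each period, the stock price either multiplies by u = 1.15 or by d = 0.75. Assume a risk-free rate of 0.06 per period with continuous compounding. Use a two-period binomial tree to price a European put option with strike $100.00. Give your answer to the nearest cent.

Risk-neutral probability p = (e^0.06 − 0.75)/(1.15 − 0.75) = 0.3118/0.4000 = 0.7796
Terminal stock prices: S_uu = 165.3, S_ud = 107.8, S_dd = 70.31
Terminal payoffs (K − S): max(-65.31, 0) = 0, max(-7.812, 0) = 0, max(29.69, 0) = 29.69
Node u (S = 143.8): V_u = e^(−0.06)·[0.7796·0.0000 + 0.2204·0.0000] = 0.0000
Node d (S = 93.75): V_d = e^(−0.06)·[0.7796·0.0000 + 0.2204·29.6875] = 6.1623
Node 0 (S = 125): V_0 = e^(−0.06)·[0.7796·0.0000 + 0.2204·6.1623] = 1.2791

$1.28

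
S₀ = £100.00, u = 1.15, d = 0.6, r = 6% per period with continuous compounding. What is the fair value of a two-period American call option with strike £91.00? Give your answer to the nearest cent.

Risk-neutral probability p = (e^0.06 − 0.6)/(1.15 − 0.6) = 0.4618/0.5500 = 0.8397
Terminal stock prices: S_uu = 132.2, S_ud = 69, S_dd = 36
Terminal payoffs (S − K): max(41.25, 0) = 41.25, max(-22, 0) = 0, max(-55, 0) = 0
Node u (S = 115): continuation = e^(−0.06)·[0.8397·41.2500 + 0.1603·0.0000] = 32.6206; exercise value = 24.0000 ≤ continuation, so V_u = 32.6206
Node d (S = 60): continuation = e^(−0.06)·[0.8397·0.0000 + 0.1603·0.0000] = 0.0000; exercise value = 0.0000 ≤ continuation, so V_d = 0.0000
Node 0 (S = 100): continuation = e^(−0.06)·[0.8397·32.6206 + 0.1603·0.0000] = 25.7964; exercise value = 9.0000 ≤ continuation, so V_0 = 25.7964

£25.80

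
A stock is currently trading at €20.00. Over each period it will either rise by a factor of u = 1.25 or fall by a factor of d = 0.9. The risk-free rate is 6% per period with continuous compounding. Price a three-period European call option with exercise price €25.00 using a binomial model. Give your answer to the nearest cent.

€2.06

Risk-neutral probability p = (e^0.06 − 0.9)/(1.25 − 0.9) = 0.1618/0.3500 = 0.4624
Terminal stock prices: S_uuu = 39.06, S_uud = 28.12, S_udd = 20.25, S_ddd = 14.58
Terminal payoffs (S − K): max(14.06, 0) = 14.06, max(3.125, 0) = 3.125, max(-4.75, 0) = 0, max(-10.42, 0) = 0
Node uu (S = 31.25): V_uu = e^(−0.06)·[0.4624·14.0625 + 0.5376·3.1250] = 7.7059
Node ud (S = 22.5): V_ud = e^(−0.06)·[0.4624·3.1250 + 0.5376·0.0000] = 1.3608
Node dd (S = 16.2): V_dd = e^(−0.06)·[0.4624·0.0000 + 0.5376·0.0000] = 0.0000
Node u (S = 25): V_u = e^(−0.06)·[0.4624·7.7059 + 0.5376·1.3608] = 4.0446
Node d (S = 18): V_d = e^(−0.06)·[0.4624·1.3608 + 0.5376·0.0000] = 0.5926
Node 0 (S = 20): V_0 = e^(−0.06)·[0.4624·4.0446 + 0.5376·0.5926] = 2.0613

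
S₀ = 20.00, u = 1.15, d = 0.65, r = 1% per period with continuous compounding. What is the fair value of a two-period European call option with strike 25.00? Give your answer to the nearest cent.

Risk-neutral probability p = (e^0.01 − 0.65)/(1.15 − 0.65) = 0.3601/0.5000 = 0.7201
Terminal stock prices: S_uu = 26.45, S_ud = 14.95, S_dd = 8.45
Terminal payoffs (S − K): max(1.45, 0) = 1.45, max(-10.05, 0) = 0, max(-16.55, 0) = 0
Node u (S = 23): V_u = e^(−0.01)·[0.7201·1.4500 + 0.2799·0.0000] = 1.0338
Node d (S = 13): V_d = e^(−0.01)·[0.7201·0.0000 + 0.2799·0.0000] = 0.0000
Node 0 (S = 20): V_0 = e^(−0.01)·[0.7201·1.0338 + 0.2799·0.0000] = 0.7370

0.74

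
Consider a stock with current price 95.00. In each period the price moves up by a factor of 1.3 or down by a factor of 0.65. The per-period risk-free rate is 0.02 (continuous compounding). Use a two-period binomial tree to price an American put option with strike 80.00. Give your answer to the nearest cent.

Risk-neutral probability p = (e^0.02 − 0.65)/(1.3 − 0.65) = 0.3702/0.6500 = 0.5695
Terminal stock prices: S_uu = 160.6, S_ud = 80.28, S_dd = 40.14
Terminal payoffs (K − S): max(-80.55, 0) = 0, max(-0.275, 0) = 0, max(39.86, 0) = 39.86
Node u (S = 123.5): continuation = e^(−0.02)·[0.5695·0.0000 + 0.4305·0.0000] = 0.0000; exercise value = 0.0000 ≤ continuation, so V_u = 0.0000
Node d (S = 61.75): continuation = e^(−0.02)·[0.5695·0.0000 + 0.4305·39.8625] = 16.8194; exercise value = 18.2500 > continuation, so V_d = 18.2500 (exercise)
Node 0 (S = 95): continuation = e^(−0.02)·[0.5695·0.0000 + 0.4305·18.2500] = 7.7003; exercise value = 0.0000 ≤ continuation, so V_0 = 7.7003

7.70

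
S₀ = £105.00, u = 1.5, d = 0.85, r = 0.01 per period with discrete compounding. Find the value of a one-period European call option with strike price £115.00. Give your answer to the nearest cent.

Risk-neutral probability p = (1 + 0.01 − 0.85)/(1.5 − 0.85) = 0.1600/0.6500 = 0.2462
Terminal stock prices: S_u = 157.5, S_d = 89.25
Terminal payoffs (S − K): max(42.5, 0) = 42.5, max(-25.75, 0) = 0
Node 0 (S = 105): V_0 = 1/1.01·[0.2462·42.5000 + 0.7538·0.0000] = 10.3580

£10.36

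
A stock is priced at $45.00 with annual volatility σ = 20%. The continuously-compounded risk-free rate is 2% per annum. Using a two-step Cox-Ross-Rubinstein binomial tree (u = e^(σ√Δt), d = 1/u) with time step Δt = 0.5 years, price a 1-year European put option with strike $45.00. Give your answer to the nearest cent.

CRR parameters: u = e^(σ√Δt) = e^(0.2·√0.5) = 1.1519, d = 1/u = 0.8681
Per-period rate: rΔt = 0.02·0.5 = 0.01, so R = e^0.01 = 1.0101
Risk-neutral probability p = (e^0.01 − 0.8681)/(1.1519 − 0.8681) = 0.1419/0.2838 = 0.5001
Terminal stock prices: S_uu = 59.71, S_ud = 45, S_dd = 33.91
Terminal payoffs (K − S): max(-14.71, 0) = 0, max(0, 0) = 0, max(11.09, 0) = 11.09
Node u (S = 51.84): V_u = e^(−0.01)·[0.5001·0.0000 + 0.4999·0.0000] = 0.0000
Node d (S = 39.07): V_d = e^(−0.01)·[0.5001·0.0000 + 0.4999·11.0863] = 5.4867
Node 0 (S = 45): V_0 = e^(−0.01)·[0.5001·0.0000 + 0.4999·5.4867] = 2.7154

$2.72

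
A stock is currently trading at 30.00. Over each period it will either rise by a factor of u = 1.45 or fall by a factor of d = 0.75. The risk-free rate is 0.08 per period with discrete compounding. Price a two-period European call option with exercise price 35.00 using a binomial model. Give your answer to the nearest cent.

5.35

Risk-neutral probability p = (1 + 0.08 − 0.75)/(1.45 − 0.75) = 0.3300/0.7000 = 0.4714
Terminal stock prices: S_uu = 63.08, S_ud = 32.62, S_dd = 16.88
Terminal payoffs (S − K): max(28.08, 0) = 28.08, max(-2.375, 0) = 0, max(-18.12, 0) = 0
Node u (S = 43.5): V_u = 1/1.08·[0.4714·28.0750 + 0.5286·0.0000] = 12.2550
Node d (S = 22.5): V_d = 1/1.08·[0.4714·0.0000 + 0.5286·0.0000] = 0.0000
Node 0 (S = 30): V_0 = 1/1.08·[0.4714·12.2550 + 0.5286·0.0000] = 5.3494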